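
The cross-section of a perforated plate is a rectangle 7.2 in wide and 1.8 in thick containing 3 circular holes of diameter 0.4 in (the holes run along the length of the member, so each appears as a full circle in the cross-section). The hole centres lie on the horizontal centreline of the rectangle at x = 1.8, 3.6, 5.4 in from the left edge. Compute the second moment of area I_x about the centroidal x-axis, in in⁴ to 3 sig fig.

I_x ≈ 3.50 in⁴

Split into non-overlapping primitives; take the origin at the lower-left of the bounding box.
Plate: 7.2 × 1.8, A = 12.96 in², y = 0.9 in, Ī = 3.4992 in⁴.
Hole 1 (subtracted): ⌀0.4, A = 0.12566 in², y = 0.9 in, Ī = 0.0012566 in⁴.
Hole 2 (subtracted): ⌀0.4, A = 0.12566 in², y = 0.9 in, Ī = 0.0012566 in⁴.
Hole 3 (subtracted): ⌀0.4, A = 0.12566 in², y = 0.9 in, Ī = 0.0012566 in⁴.
By symmetry the centroid is at mid-height, ȳ = 0.9 in.
All pieces are centred on the centroidal x-axis, so I = ΣĪ (holes subtracted) = 3.4954 in⁴.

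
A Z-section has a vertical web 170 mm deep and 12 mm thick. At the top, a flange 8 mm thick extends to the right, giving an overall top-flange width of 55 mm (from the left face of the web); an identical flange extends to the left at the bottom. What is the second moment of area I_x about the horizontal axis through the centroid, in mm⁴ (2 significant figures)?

Split into non-overlapping primitives; take the origin at the lower-left of the bounding box.
Web: 12 × 170, A = 2 040 mm², y = 85 mm, Ī = 4 913 000 mm⁴.
Top flange (beyond web): 43 × 8, A = 344 mm², y = 166 mm, Ī = 1 835 mm⁴.
Bottom flange (beyond web): 43 × 8, A = 344 mm², y = 4 mm, Ī = 1 835 mm⁴.
Centroid: ȳ = ΣA·y / ΣA = 85 mm.
Transfer each piece to the horizontal axis through the centroid using Ī + A·d² with d = y − 85:
  web: d = 0 mm → contributes +4 913 000 mm⁴
  top flange (beyond web): d = 81 mm → contributes +2 258 819 mm⁴
  bottom flange (beyond web): d = -81 mm → contributes +2 258 819 mm⁴
Total I = 9 430 637 mm⁴.

I_x ≈ 9.4 × 10⁶ mm⁴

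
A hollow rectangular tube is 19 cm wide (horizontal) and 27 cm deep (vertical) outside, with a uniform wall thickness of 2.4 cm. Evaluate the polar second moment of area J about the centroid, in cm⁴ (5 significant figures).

J ≈ 2.8354 × 10⁴ cm⁴

Split into non-overlapping primitives; take the origin at the lower-left of the bounding box.
Outer rectangle: 19 × 27, A = 513 cm², y = 13.5 cm, Ī = 31164.75 cm⁴.
Inner void (subtracted): 14.2 × 22.2, A = 315.24 cm², y = 13.5 cm, Ī = 12946.91 cm⁴.
By symmetry the centroid is at mid-height, ȳ = 13.5 cm.
All pieces are centred on the centroidal x-axis, so I = ΣĪ (holes subtracted) = 18217.84 cm⁴.
Repeating about the centroidal y-axis gives I_y = 10135.67 cm⁴.
Polar second moment: J = I_x + I_y = 28353.51 cm⁴.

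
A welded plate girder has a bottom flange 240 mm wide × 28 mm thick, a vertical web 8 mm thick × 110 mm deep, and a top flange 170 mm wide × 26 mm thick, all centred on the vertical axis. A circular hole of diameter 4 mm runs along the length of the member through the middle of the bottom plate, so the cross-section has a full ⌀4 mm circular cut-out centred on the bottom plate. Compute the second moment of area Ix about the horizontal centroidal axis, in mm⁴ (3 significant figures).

Ix ≈ 5.18 × 10⁷ mm⁴

Treat the section as a set of non-overlapping primitives; coordinates are from the bounding-box lower-left.
Bottom plate: 240 × 28, A = 6 720 mm², y = 14 mm, Ī = 439 040 mm⁴.
Web plate: 8 × 110, A = 880 mm², y = 83 mm, Ī = 887 333 mm⁴.
Top plate: 170 × 26, A = 4 420 mm², y = 151 mm, Ī = 248 993 mm⁴.
Hole (subtracted): ⌀4, A = 12.566 mm², y = 14 mm, Ī = 12.566 mm⁴.
Centroid: ȳ = ΣA·y / ΣA = 69.487 mm.
Transfer each piece to the horizontal centroidal axis using Ī + A·d² with d = y − 69.487:
  bottom plate: d = -55.487 mm → contributes +21 128 843 mm⁴
  web plate: d = 13.513 mm → contributes +1 048 015 mm⁴
  top plate: d = 81.513 mm → contributes +29 616 893 mm⁴
  hole: d = -55.487 mm → contributes −38 702 mm⁴
Total I = 51 755 050 mm⁴.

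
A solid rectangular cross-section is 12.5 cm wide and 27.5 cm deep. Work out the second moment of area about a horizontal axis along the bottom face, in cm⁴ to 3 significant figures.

The section: 12.5 × 27.5, A = 343.75 cm², y = 13.75 cm, Ī = 21 663 cm⁴.
Transfer it to the base of the section using Ī + A·d² with d = y − 0:
  the section: d = 13.75 cm → contributes +86 654 cm⁴
Total I = 86 654 cm⁴.

I_base ≈ 8.67 × 10⁴ cm⁴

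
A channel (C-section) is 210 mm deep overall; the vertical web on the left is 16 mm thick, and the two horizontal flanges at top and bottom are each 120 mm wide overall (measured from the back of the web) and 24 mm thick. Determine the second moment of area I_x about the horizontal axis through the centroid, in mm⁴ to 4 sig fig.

Split into non-overlapping primitives; take the origin at the lower-left of the bounding box.
Web: 16 × 210, A = 3 360 mm², y = 105 mm, Ī = 12 348 000 mm⁴.
Top flange (beyond web): 104 × 24, A = 2 496 mm², y = 198 mm, Ī = 119 808 mm⁴.
Bottom flange (beyond web): 104 × 24, A = 2 496 mm², y = 12 mm, Ī = 119 808 mm⁴.
By symmetry the centroid is at mid-height, ȳ = 105 mm.
Transfer each piece to the horizontal axis through the centroid using Ī + A·d² with d = y − 105:
  web: d = 0 mm → contributes +12 348 000 mm⁴
  top flange (beyond web): d = 93 mm → contributes +21 707 712 mm⁴
  bottom flange (beyond web): d = -93 mm → contributes +21 707 712 mm⁴
Total I = 55 763 424 mm⁴.

I_x ≈ 5.576 × 10⁷ mm⁴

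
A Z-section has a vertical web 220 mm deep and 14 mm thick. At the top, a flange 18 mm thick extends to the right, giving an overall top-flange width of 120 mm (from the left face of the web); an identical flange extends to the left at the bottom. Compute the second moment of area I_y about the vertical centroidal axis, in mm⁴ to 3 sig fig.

I_y ≈ 1.74 × 10⁷ mm⁴

Split into non-overlapping primitives; take the origin at the lower-left of the bounding box.
Web: 14 × 220, A = 3 080 mm², x = 113 mm, Ī = 50 307 mm⁴.
Top flange (beyond web): 106 × 18, A = 1 908 mm², x = 173 mm, Ī = 1 786 524 mm⁴.
Bottom flange (beyond web): 106 × 18, A = 1 908 mm², x = 53 mm, Ī = 1 786 524 mm⁴.
Centroid: x̄ = ΣA·x / ΣA = 113 mm.
Transfer each piece to the vertical centroidal axis using Ī + A·d² with d = x − 113:
  web: d = 0 mm → contributes +50 307 mm⁴
  top flange (beyond web): d = 60 mm → contributes +8 655 324 mm⁴
  bottom flange (beyond web): d = -60 mm → contributes +8 655 324 mm⁴
Total I = 17 360 955 mm⁴.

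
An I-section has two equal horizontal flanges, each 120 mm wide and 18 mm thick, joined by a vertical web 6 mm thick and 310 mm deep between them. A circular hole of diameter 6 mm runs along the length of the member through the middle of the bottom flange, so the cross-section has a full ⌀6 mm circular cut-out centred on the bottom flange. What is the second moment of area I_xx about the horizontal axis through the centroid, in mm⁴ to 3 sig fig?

Treat the section as a set of non-overlapping primitives; coordinates are from the bounding-box lower-left.
Bottom flange: 120 × 18, A = 2 160 mm², y = 9 mm, Ī = 58 320 mm⁴.
Web: 6 × 310, A = 1 860 mm², y = 173 mm, Ī = 14 895 500 mm⁴.
Top flange: 120 × 18, A = 2 160 mm², y = 337 mm, Ī = 58 320 mm⁴.
Hole (subtracted): ⌀6, A = 28.274 mm², y = 9 mm, Ī = 63.617 mm⁴.
Centroid: ȳ = ΣA·y / ΣA = 173.75 mm.
Transfer each piece to the horizontal axis through the centroid using Ī + A·d² with d = y − 173.75:
  bottom flange: d = -164.75 mm → contributes +58 688 939 mm⁴
  web: d = -0.75377 mm → contributes +14 896 557 mm⁴
  top flange: d = 163.25 mm → contributes +57 620 876 mm⁴
  hole: d = -164.75 mm → contributes −767 537 mm⁴
Total I = 130 438 835 mm⁴.

I_xx ≈ 1.30 × 10⁸ mm⁴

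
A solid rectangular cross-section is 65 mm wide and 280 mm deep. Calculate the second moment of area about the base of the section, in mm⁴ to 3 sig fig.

The section: 65 × 280, A = 18 200 mm², y = 140 mm, Ī = 118 906 667 mm⁴.
Transfer it to the base of the section using Ī + A·d² with d = y − 0:
  the section: d = 140 mm → contributes +475 626 667 mm⁴
Total I = 475 626 667 mm⁴.

I_base ≈ 4.76 × 10⁸ mm⁴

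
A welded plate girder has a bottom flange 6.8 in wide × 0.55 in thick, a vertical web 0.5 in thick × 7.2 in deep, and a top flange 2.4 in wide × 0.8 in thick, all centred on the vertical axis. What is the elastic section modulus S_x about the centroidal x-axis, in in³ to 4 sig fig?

Break the section into simple shapes (no overlaps), measuring from the bottom-left corner of the bounding box.
Bottom plate: 6.8 × 0.55, A = 3.74 in², y = 0.275 in, Ī = 0.0942792 in⁴.
Web plate: 0.5 × 7.2, A = 3.6 in², y = 4.15 in, Ī = 15.552 in⁴.
Top plate: 2.4 × 0.8, A = 1.92 in², y = 8.15 in, Ī = 0.1024 in⁴.
Centroid: ȳ = ΣA·y / ΣA = 3.41431 in.
Transfer each piece to the centroidal x-axis using Ī + A·d² with d = y − 3.41431:
  bottom plate: d = -3.13931 in → contributes +36.953 in⁴
  web plate: d = 0.735691 in → contributes +17.5005 in⁴
  top plate: d = 4.73569 in → contributes +43.1618 in⁴
Total I = 97.6152 in⁴.
Extreme fibre distance c = 5.13569 in; S = I/c = 19.0072 in³.

S_x ≈ 19.01 in³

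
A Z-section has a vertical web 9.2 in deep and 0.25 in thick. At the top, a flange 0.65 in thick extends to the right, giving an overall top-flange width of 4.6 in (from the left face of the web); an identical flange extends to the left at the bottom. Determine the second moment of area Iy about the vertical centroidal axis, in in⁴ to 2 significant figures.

Iy ≈ 39 in⁴

Break the section into simple shapes (no overlaps), measuring from the bottom-left corner of the bounding box.
Web: 0.25 × 9.2, A = 2.3 in², x = 4.475 in, Ī = 0.01198 in⁴.
Top flange (beyond web): 4.35 × 0.65, A = 2.828 in², x = 6.775 in, Ī = 4.459 in⁴.
Bottom flange (beyond web): 4.35 × 0.65, A = 2.828 in², x = 2.175 in, Ī = 4.459 in⁴.
Centroid: x̄ = ΣA·x / ΣA = 4.475 in.
Transfer each piece to the vertical centroidal axis using Ī + A·d² with d = x − 4.475:
  web: d = 0 in → contributes +0.01198 in⁴
  top flange (beyond web): d = 2.3 in → contributes +19.42 in⁴
  bottom flange (beyond web): d = -2.3 in → contributes +19.42 in⁴
Total I = 38.84 in⁴.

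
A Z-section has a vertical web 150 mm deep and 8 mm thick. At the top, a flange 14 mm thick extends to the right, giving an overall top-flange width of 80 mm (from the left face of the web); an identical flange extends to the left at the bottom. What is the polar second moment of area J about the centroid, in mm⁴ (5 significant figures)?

J ≈ 1.5708 × 10⁷ mm⁴

Split into non-overlapping primitives; take the origin at the lower-left of the bounding box.
Web: 8 × 150, A = 1 200 mm², y = 75 mm, Ī = 2 250 000 mm⁴.
Top flange (beyond web): 72 × 14, A = 1 008 mm², y = 143 mm, Ī = 16 464 mm⁴.
Bottom flange (beyond web): 72 × 14, A = 1 008 mm², y = 7 mm, Ī = 16 464 mm⁴.
Centroid: ȳ = ΣA·y / ΣA = 75 mm.
Transfer each piece to the centroidal x-axis using Ī + A·d² with d = y − 75:
  web: d = 0 mm → contributes +2 250 000 mm⁴
  top flange (beyond web): d = 68 mm → contributes +4 677 456 mm⁴
  bottom flange (beyond web): d = -68 mm → contributes +4 677 456 mm⁴
Total I = 11 604 912 mm⁴.
For the y-axis: x̄ = 76 mm.
Repeating about the centroidal y-axis gives I_y = 4 102 912 mm⁴.
Polar second moment: J = I_x + I_y = 15 707 824 mm⁴.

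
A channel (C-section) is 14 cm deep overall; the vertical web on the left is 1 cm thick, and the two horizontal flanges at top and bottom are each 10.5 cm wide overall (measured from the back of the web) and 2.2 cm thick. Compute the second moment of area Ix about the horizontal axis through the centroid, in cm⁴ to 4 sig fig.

Decompose the section into non-overlapping parts with the origin at the bottom-left of its bounding rectangle.
Web: 1 × 14, A = 14 cm², y = 7 cm, Ī = 228.667 cm⁴.
Top flange (beyond web): 9.5 × 2.2, A = 20.9 cm², y = 12.9 cm, Ī = 8.42967 cm⁴.
Bottom flange (beyond web): 9.5 × 2.2, A = 20.9 cm², y = 1.1 cm, Ī = 8.42967 cm⁴.
By symmetry the centroid is at mid-height, ȳ = 7 cm.
Transfer each piece to the horizontal axis through the centroid using Ī + A·d² with d = y − 7:
  web: d = 0 cm → contributes +228.667 cm⁴
  top flange (beyond web): d = 5.9 cm → contributes +735.959 cm⁴
  bottom flange (beyond web): d = -5.9 cm → contributes +735.959 cm⁴
Total I = 1700.58 cm⁴.

Ix ≈ 1701 cm⁴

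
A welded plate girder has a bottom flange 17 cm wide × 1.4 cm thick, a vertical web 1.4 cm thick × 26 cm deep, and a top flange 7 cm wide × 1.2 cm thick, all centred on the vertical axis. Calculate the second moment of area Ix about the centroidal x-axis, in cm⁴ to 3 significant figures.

Split into non-overlapping primitives; take the origin at the lower-left of the bounding box.
Bottom plate: 17 × 1.4, A = 23.8 cm², y = 0.7 cm, Ī = 3.8873 cm⁴.
Web plate: 1.4 × 26, A = 36.4 cm², y = 14.4 cm, Ī = 2050.5 cm⁴.
Top plate: 7 × 1.2, A = 8.4 cm², y = 28 cm, Ī = 1.008 cm⁴.
Centroid: ȳ = ΣA·y / ΣA = 11.312 cm.
Transfer each piece to the centroidal x-axis using Ī + A·d² with d = y − 11.312:
  bottom plate: d = -10.612 cm → contributes +2684.2 cm⁴
  web plate: d = 3.0878 cm → contributes +2397.6 cm⁴
  top plate: d = 16.688 cm → contributes +2340.2 cm⁴
Total I = 7422.1 cm⁴.

Ix ≈ 7420 cm⁴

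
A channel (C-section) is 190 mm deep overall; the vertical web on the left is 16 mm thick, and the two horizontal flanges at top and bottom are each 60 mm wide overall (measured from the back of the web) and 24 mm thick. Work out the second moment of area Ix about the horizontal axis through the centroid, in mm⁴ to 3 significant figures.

Break the section into simple shapes (no overlaps), measuring from the bottom-left corner of the bounding box.
Web: 16 × 190, A = 3 040 mm², y = 95 mm, Ī = 9 145 333 mm⁴.
Top flange (beyond web): 44 × 24, A = 1 056 mm², y = 178 mm, Ī = 50 688 mm⁴.
Bottom flange (beyond web): 44 × 24, A = 1 056 mm², y = 12 mm, Ī = 50 688 mm⁴.
By symmetry the centroid is at mid-height, ȳ = 95 mm.
Transfer each piece to the horizontal axis through the centroid using Ī + A·d² with d = y − 95:
  web: d = 0 mm → contributes +9 145 333 mm⁴
  top flange (beyond web): d = 83 mm → contributes +7 325 472 mm⁴
  bottom flange (beyond web): d = -83 mm → contributes +7 325 472 mm⁴
Total I = 23 796 277 mm⁴.

Ix ≈ 2.38 × 10⁷ mm⁴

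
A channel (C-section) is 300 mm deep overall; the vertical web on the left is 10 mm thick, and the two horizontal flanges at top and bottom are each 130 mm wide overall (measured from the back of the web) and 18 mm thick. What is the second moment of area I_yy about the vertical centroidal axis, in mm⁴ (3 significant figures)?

I_yy ≈ 1.27 × 10⁷ mm⁴

Decompose the section into non-overlapping parts with the origin at the bottom-left of its bounding rectangle.
Web: 10 × 300, A = 3 000 mm², x = 5 mm, Ī = 25 000 mm⁴.
Top flange (beyond web): 120 × 18, A = 2 160 mm², x = 70 mm, Ī = 2 592 000 mm⁴.
Bottom flange (beyond web): 120 × 18, A = 2 160 mm², x = 70 mm, Ī = 2 592 000 mm⁴.
Centroid: x̄ = ΣA·x / ΣA = 43.361 mm.
Transfer each piece to the vertical centroidal axis using Ī + A·d² with d = x − 43.361:
  web: d = -38.361 mm → contributes +4 439 620 mm⁴
  top flange (beyond web): d = 26.639 mm → contributes +4 124 854 mm⁴
  bottom flange (beyond web): d = 26.639 mm → contributes +4 124 854 mm⁴
Total I = 12 689 328 mm⁴.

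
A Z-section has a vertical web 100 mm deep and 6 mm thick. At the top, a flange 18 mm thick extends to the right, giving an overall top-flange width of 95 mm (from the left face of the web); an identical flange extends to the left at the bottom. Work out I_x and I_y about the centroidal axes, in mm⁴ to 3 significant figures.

Split into non-overlapping primitives; take the origin at the lower-left of the bounding box.
Web: 6 × 100, A = 600 mm², y = 50 mm, Ī = 500 000 mm⁴.
Top flange (beyond web): 89 × 18, A = 1 602 mm², y = 91 mm, Ī = 43 254 mm⁴.
Bottom flange (beyond web): 89 × 18, A = 1 602 mm², y = 9 mm, Ī = 43 254 mm⁴.
Centroid: ȳ = ΣA·y / ΣA = 50 mm.
Transfer each piece to the centroidal x-axis using Ī + A·d² with d = y − 50:
  web: d = 0 mm → contributes +500 000 mm⁴
  top flange (beyond web): d = 41 mm → contributes +2 736 216 mm⁴
  bottom flange (beyond web): d = -41 mm → contributes +2 736 216 mm⁴
Total I = 5 972 432 mm⁴.
For the y-axis: x̄ = 92 mm.
Repeating about the centroidal y-axis gives I_y = 9 345 732 mm⁴.

I_x ≈ 5.97 × 10⁶ mm⁴, I_y ≈ 9.35 × 10⁶ mm⁴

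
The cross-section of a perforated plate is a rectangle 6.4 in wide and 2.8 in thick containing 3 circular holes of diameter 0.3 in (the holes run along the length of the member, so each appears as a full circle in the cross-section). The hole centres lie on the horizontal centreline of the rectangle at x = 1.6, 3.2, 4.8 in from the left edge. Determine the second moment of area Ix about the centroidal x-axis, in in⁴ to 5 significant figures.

Ix ≈ 11.707 in⁴

Decompose the section into non-overlapping parts with the origin at the bottom-left of its bounding rectangle.
Plate: 6.4 × 2.8, A = 17.92 in², y = 1.4 in, Ī = 11.70773 in⁴.
Hole 1 (subtracted): ⌀0.3, A = 0.07068583 in², y = 1.4 in, Ī = 0.0003976078 in⁴.
Hole 2 (subtracted): ⌀0.3, A = 0.07068583 in², y = 1.4 in, Ī = 0.0003976078 in⁴.
Hole 3 (subtracted): ⌀0.3, A = 0.07068583 in², y = 1.4 in, Ī = 0.0003976078 in⁴.
By symmetry the centroid is at mid-height, ȳ = 1.4 in.
All pieces are centred on the centroidal x-axis, so I = ΣĪ (holes subtracted) = 11.70654 in⁴.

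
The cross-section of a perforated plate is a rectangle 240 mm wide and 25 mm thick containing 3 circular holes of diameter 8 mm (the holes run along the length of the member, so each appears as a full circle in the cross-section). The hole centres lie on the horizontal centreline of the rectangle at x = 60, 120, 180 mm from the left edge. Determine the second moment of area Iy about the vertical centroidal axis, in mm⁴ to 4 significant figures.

Treat the section as a set of non-overlapping primitives; coordinates are from the bounding-box lower-left.
Plate: 240 × 25, A = 6 000 mm², x = 120 mm, Ī = 28 800 000 mm⁴.
Hole 1 (subtracted): ⌀8, A = 50.2655 mm², x = 60 mm, Ī = 201.062 mm⁴.
Hole 2 (subtracted): ⌀8, A = 50.2655 mm², x = 120 mm, Ī = 201.062 mm⁴.
Hole 3 (subtracted): ⌀8, A = 50.2655 mm², x = 180 mm, Ī = 201.062 mm⁴.
By symmetry the centroid is at mid-width, x̄ = 120 mm.
Transfer each piece to the vertical centroidal axis using Ī + A·d² with d = x − 120:
  plate: d = 0 mm → contributes +28 800 000 mm⁴
  hole 1: d = -60 mm → contributes −181 157 mm⁴
  hole 2: d = 0 mm → contributes −201.062 mm⁴
  hole 3: d = 60 mm → contributes −181 157 mm⁴
Total I = 28 437 485 mm⁴.

Iy ≈ 2.844 × 10⁷ mm⁴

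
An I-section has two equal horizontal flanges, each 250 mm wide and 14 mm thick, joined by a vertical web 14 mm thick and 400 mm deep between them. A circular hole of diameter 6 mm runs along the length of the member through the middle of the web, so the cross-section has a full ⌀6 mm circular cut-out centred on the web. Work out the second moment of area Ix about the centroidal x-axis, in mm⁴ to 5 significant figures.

Ix ≈ 3.7472 × 10⁸ mm⁴

Decompose the section into non-overlapping parts with the origin at the bottom-left of its bounding rectangle.
Bottom flange: 250 × 14, A = 3 500 mm², y = 7 mm, Ī = 57166.67 mm⁴.
Web: 14 × 400, A = 5 600 mm², y = 214 mm, Ī = 74 666 667 mm⁴.
Top flange: 250 × 14, A = 3 500 mm², y = 421 mm, Ī = 57166.67 mm⁴.
Hole (subtracted): ⌀6, A = 28.27433 mm², y = 214 mm, Ī = 63.61725 mm⁴.
By symmetry the centroid is at mid-height, ȳ = 214 mm.
Transfer each piece to the centroidal x-axis using Ī + A·d² with d = y − 214:
  bottom flange: d = -207 mm → contributes +150 028 667 mm⁴
  web: d = 0 mm → contributes +74 666 667 mm⁴
  top flange: d = 207 mm → contributes +150 028 667 mm⁴
  hole: d = 0 mm → contributes −63.61725 mm⁴
Total I = 374 723 936 mm⁴.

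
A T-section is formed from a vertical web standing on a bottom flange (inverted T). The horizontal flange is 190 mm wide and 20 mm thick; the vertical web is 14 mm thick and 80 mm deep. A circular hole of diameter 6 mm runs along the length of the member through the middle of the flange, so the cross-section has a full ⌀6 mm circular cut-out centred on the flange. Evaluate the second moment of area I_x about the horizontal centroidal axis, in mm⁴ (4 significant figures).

Treat the section as a set of non-overlapping primitives; coordinates are from the bounding-box lower-left.
Flange: 190 × 20, A = 3 800 mm², y = 10 mm, Ī = 126 667 mm⁴.
Web: 14 × 80, A = 1 120 mm², y = 60 mm, Ī = 597 333 mm⁴.
Hole (subtracted): ⌀6, A = 28.2743 mm², y = 10 mm, Ī = 63.6173 mm⁴.
Centroid: ȳ = ΣA·y / ΣA = 21.4479 mm.
Transfer each piece to the horizontal centroidal axis using Ī + A·d² with d = y − 21.4479:
  flange: d = -11.4479 mm → contributes +624 674 mm⁴
  web: d = 38.5521 mm → contributes +2 261 949 mm⁴
  hole: d = -11.4479 mm → contributes −3769.1 mm⁴
Total I = 2 882 854 mm⁴.

I_x ≈ 2.883 × 10⁶ mm⁴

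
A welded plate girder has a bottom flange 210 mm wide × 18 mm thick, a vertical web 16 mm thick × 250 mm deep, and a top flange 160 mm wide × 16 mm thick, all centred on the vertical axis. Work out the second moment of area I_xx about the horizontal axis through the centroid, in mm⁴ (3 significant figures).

I_xx ≈ 1.31 × 10⁸ mm⁴

Split into non-overlapping primitives; take the origin at the lower-left of the bounding box.
Bottom plate: 210 × 18, A = 3 780 mm², y = 9 mm, Ī = 102 060 mm⁴.
Web plate: 16 × 250, A = 4 000 mm², y = 143 mm, Ī = 20 833 333 mm⁴.
Top plate: 160 × 16, A = 2 560 mm², y = 276 mm, Ī = 54 613 mm⁴.
Centroid: ȳ = ΣA·y / ΣA = 126.94 mm.
Transfer each piece to the horizontal axis through the centroid using Ī + A·d² with d = y − 126.94:
  bottom plate: d = -117.94 mm → contributes +52 683 028 mm⁴
  web plate: d = 16.058 mm → contributes +21 864 774 mm⁴
  top plate: d = 149.06 mm → contributes +56 933 450 mm⁴
Total I = 131 481 252 mm⁴.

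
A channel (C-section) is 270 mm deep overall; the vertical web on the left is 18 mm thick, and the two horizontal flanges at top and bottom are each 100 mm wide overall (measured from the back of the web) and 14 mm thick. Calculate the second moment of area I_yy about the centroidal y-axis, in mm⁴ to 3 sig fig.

I_yy ≈ 5.32 × 10⁶ mm⁴

Decompose the section into non-overlapping parts with the origin at the bottom-left of its bounding rectangle.
Web: 18 × 270, A = 4 860 mm², x = 9 mm, Ī = 131 220 mm⁴.
Top flange (beyond web): 82 × 14, A = 1 148 mm², x = 59 mm, Ī = 643 263 mm⁴.
Bottom flange (beyond web): 82 × 14, A = 1 148 mm², x = 59 mm, Ī = 643 263 mm⁴.
Centroid: x̄ = ΣA·x / ΣA = 25.042 mm.
Transfer each piece to the centroidal y-axis using Ī + A·d² with d = x − 25.042:
  web: d = -16.042 mm → contributes +1 381 996 mm⁴
  top flange (beyond web): d = 33.958 mm → contributes +1 967 036 mm⁴
  bottom flange (beyond web): d = 33.958 mm → contributes +1 967 036 mm⁴
Total I = 5 316 068 mm⁴.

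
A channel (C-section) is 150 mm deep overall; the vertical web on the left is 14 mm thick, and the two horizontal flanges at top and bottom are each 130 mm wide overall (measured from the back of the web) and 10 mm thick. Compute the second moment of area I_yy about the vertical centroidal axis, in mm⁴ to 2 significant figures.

Decompose the section into non-overlapping parts with the origin at the bottom-left of its bounding rectangle.
Web: 14 × 150, A = 2 100 mm², x = 7 mm, Ī = 34 300 mm⁴.
Top flange (beyond web): 116 × 10, A = 1 160 mm², x = 72 mm, Ī = 1 300 747 mm⁴.
Bottom flange (beyond web): 116 × 10, A = 1 160 mm², x = 72 mm, Ī = 1 300 747 mm⁴.
Centroid: x̄ = ΣA·x / ΣA = 41.12 mm.
Transfer each piece to the vertical centroidal axis using Ī + A·d² with d = x − 41.12:
  web: d = -34.12 mm → contributes +2 478 729 mm⁴
  top flange (beyond web): d = 30.88 mm → contributes +2 407 062 mm⁴
  bottom flange (beyond web): d = 30.88 mm → contributes +2 407 062 mm⁴
Total I = 7 292 852 mm⁴.

I_yy ≈ 7.3 × 10⁶ mm⁴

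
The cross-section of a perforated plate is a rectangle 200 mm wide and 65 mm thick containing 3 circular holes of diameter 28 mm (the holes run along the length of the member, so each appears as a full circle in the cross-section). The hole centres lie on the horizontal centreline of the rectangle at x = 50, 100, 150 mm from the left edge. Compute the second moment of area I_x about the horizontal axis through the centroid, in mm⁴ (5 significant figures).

I_x ≈ 4.4866 × 10⁶ mm⁴

Split into non-overlapping primitives; take the origin at the lower-left of the bounding box.
Plate: 200 × 65, A = 13 000 mm², y = 32.5 mm, Ī = 4 577 083 mm⁴.
Hole 1 (subtracted): ⌀28, A = 615.7522 mm², y = 32.5 mm, Ī = 30171.86 mm⁴.
Hole 2 (subtracted): ⌀28, A = 615.7522 mm², y = 32.5 mm, Ī = 30171.86 mm⁴.
Hole 3 (subtracted): ⌀28, A = 615.7522 mm², y = 32.5 mm, Ī = 30171.86 mm⁴.
By symmetry the centroid is at mid-height, ȳ = 32.5 mm.
All pieces are centred on the horizontal axis through the centroid, so I = ΣĪ (holes subtracted) = 4 486 568 mm⁴.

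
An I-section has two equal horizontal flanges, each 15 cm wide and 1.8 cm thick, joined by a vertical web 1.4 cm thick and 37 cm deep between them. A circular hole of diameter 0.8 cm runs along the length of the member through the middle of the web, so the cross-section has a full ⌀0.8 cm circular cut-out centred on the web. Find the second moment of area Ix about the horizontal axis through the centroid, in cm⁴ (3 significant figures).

Break the section into simple shapes (no overlaps), measuring from the bottom-left corner of the bounding box.
Bottom flange: 15 × 1.8, A = 27 cm², y = 0.9 cm, Ī = 7.29 cm⁴.
Web: 1.4 × 37, A = 51.8 cm², y = 20.3 cm, Ī = 5909.5 cm⁴.
Top flange: 15 × 1.8, A = 27 cm², y = 39.7 cm, Ī = 7.29 cm⁴.
Hole (subtracted): ⌀0.8, A = 0.50265 cm², y = 20.3 cm, Ī = 0.020106 cm⁴.
By symmetry the centroid is at mid-height, ȳ = 20.3 cm.
Transfer each piece to the horizontal axis through the centroid using Ī + A·d² with d = y − 20.3:
  bottom flange: d = -19.4 cm → contributes +10 169 cm⁴
  web: d = 0 cm → contributes +5909.5 cm⁴
  top flange: d = 19.4 cm → contributes +10 169 cm⁴
  hole: d = 0 cm → contributes −0.020106 cm⁴
Total I = 26 248 cm⁴.

Ix ≈ 2.62 × 10⁴ cm⁴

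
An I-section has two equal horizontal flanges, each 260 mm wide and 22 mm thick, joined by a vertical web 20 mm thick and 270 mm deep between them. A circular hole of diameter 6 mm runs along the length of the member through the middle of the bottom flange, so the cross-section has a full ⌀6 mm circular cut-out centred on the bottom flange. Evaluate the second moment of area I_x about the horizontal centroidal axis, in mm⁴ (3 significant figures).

Decompose the section into non-overlapping parts with the origin at the bottom-left of its bounding rectangle.
Bottom flange: 260 × 22, A = 5 720 mm², y = 11 mm, Ī = 230 707 mm⁴.
Web: 20 × 270, A = 5 400 mm², y = 157 mm, Ī = 32 805 000 mm⁴.
Top flange: 260 × 22, A = 5 720 mm², y = 303 mm, Ī = 230 707 mm⁴.
Hole (subtracted): ⌀6, A = 28.274 mm², y = 11 mm, Ī = 63.617 mm⁴.
Centroid: ȳ = ΣA·y / ΣA = 157.25 mm.
Transfer each piece to the horizontal centroidal axis using Ī + A·d² with d = y − 157.25:
  bottom flange: d = -146.25 mm → contributes +122 568 692 mm⁴
  web: d = -0.24555 mm → contributes +32 805 326 mm⁴
  top flange: d = 145.75 mm → contributes +121 748 451 mm⁴
  hole: d = -146.25 mm → contributes −604 788 mm⁴
Total I = 276 517 680 mm⁴.

I_x ≈ 2.77 × 10⁸ mm⁴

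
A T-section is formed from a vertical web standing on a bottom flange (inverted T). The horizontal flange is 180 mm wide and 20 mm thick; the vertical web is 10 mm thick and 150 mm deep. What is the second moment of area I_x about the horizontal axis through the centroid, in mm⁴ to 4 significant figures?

I_x ≈ 1.058 × 10⁷ mm⁴

Break the section into simple shapes (no overlaps), measuring from the bottom-left corner of the bounding box.
Flange: 180 × 20, A = 3 600 mm², y = 10 mm, Ī = 120 000 mm⁴.
Web: 10 × 150, A = 1 500 mm², y = 95 mm, Ī = 2 812 500 mm⁴.
Centroid: ȳ = ΣA·y / ΣA = 35 mm.
Transfer each piece to the horizontal axis through the centroid using Ī + A·d² with d = y − 35:
  flange: d = -25 mm → contributes +2 370 000 mm⁴
  web: d = 60 mm → contributes +8 212 500 mm⁴
Total I = 10 582 500 mm⁴.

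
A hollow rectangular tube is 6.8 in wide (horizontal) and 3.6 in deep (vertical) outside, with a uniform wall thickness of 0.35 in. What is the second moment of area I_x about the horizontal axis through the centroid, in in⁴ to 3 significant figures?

Decompose the section into non-overlapping parts with the origin at the bottom-left of its bounding rectangle.
Outer rectangle: 6.8 × 3.6, A = 24.48 in², y = 1.8 in, Ī = 26.438 in⁴.
Inner void (subtracted): 6.1 × 2.9, A = 17.69 in², y = 1.8 in, Ī = 12.398 in⁴.
By symmetry the centroid is at mid-height, ȳ = 1.8 in.
All pieces are centred on the horizontal axis through the centroid, so I = ΣĪ (holes subtracted) = 14.041 in⁴.

I_x ≈ 14.0 in⁴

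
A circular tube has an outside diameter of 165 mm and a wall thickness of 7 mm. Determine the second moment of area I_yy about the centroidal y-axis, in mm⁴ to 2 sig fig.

I_yy ≈ 1.1 × 10⁷ mm⁴

Decompose the section into non-overlapping parts with the origin at the bottom-left of its bounding rectangle.
Outer circle: ⌀165, A = 21 382 mm², x = 82.5 mm, Ī = 36 383 601 mm⁴.
Bore (subtracted): ⌀151, A = 17 908 mm², x = 82.5 mm, Ī = 25 519 825 mm⁴.
By symmetry the centroid is at mid-width, x̄ = 82.5 mm.
All pieces are centred on the centroidal y-axis, so I = ΣĪ (holes subtracted) = 10 863 776 mm⁴.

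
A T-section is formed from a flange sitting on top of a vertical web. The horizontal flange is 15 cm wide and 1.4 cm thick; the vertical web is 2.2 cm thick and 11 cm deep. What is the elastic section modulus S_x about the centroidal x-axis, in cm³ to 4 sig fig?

Break the section into simple shapes (no overlaps), measuring from the bottom-left corner of the bounding box.
Flange: 15 × 1.4, A = 21 cm², y = 11.7 cm, Ī = 3.43 cm⁴.
Web: 2.2 × 11, A = 24.2 cm², y = 5.5 cm, Ī = 244.017 cm⁴.
Centroid: ȳ = ΣA·y / ΣA = 8.38053 cm.
Transfer each piece to the centroidal x-axis using Ī + A·d² with d = y − 8.38053:
  flange: d = 3.31947 cm → contributes +234.826 cm⁴
  web: d = -2.88053 cm → contributes +444.815 cm⁴
Total I = 679.642 cm⁴.
Extreme fibre distance c = 8.38053 cm; S = I/c = 81.0977 cm³.

S_x ≈ 81.10 cm³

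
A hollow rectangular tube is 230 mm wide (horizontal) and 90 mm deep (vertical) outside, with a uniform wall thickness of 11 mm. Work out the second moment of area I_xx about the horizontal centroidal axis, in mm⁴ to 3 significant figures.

I_xx ≈ 8.52 × 10⁶ mm⁴

Treat the section as a set of non-overlapping primitives; coordinates are from the bounding-box lower-left.
Outer rectangle: 230 × 90, A = 20 700 mm², y = 45 mm, Ī = 13 972 500 mm⁴.
Inner void (subtracted): 208 × 68, A = 14 144 mm², y = 45 mm, Ī = 5 450 155 mm⁴.
By symmetry the centroid is at mid-height, ȳ = 45 mm.
All pieces are centred on the horizontal centroidal axis, so I = ΣĪ (holes subtracted) = 8 522 345 mm⁴.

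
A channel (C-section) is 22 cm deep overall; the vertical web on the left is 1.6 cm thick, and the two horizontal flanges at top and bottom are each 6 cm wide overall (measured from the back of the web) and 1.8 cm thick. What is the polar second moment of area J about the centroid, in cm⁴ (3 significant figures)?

J ≈ 3170 cm⁴

Decompose the section into non-overlapping parts with the origin at the bottom-left of its bounding rectangle.
Web: 1.6 × 22, A = 35.2 cm², y = 11 cm, Ī = 1419.7 cm⁴.
Top flange (beyond web): 4.4 × 1.8, A = 7.92 cm², y = 21.1 cm, Ī = 2.1384 cm⁴.
Bottom flange (beyond web): 4.4 × 1.8, A = 7.92 cm², y = 0.9 cm, Ī = 2.1384 cm⁴.
By symmetry the centroid is at mid-height, ȳ = 11 cm.
Transfer each piece to the centroidal x-axis using Ī + A·d² with d = y − 11:
  web: d = 0 cm → contributes +1419.7 cm⁴
  top flange (beyond web): d = 10.1 cm → contributes +810.06 cm⁴
  bottom flange (beyond web): d = -10.1 cm → contributes +810.06 cm⁴
Total I = 3039.8 cm⁴.
For the y-axis: x̄ = 1.731 cm.
Repeating about the centroidal y-axis gives I_y = 131.38 cm⁴.
Polar second moment: J = I_x + I_y = 3171.2 cm⁴.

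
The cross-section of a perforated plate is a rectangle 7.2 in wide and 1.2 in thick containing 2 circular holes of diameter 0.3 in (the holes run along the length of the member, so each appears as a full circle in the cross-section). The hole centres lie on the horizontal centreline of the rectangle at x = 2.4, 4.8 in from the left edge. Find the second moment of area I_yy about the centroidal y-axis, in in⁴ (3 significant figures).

I_yy ≈ 37.1 in⁴

Decompose the section into non-overlapping parts with the origin at the bottom-left of its bounding rectangle.
Plate: 7.2 × 1.2, A = 8.64 in², x = 3.6 in, Ī = 37.325 in⁴.
Hole 1 (subtracted): ⌀0.3, A = 0.070686 in², x = 2.4 in, Ī = 0.00039761 in⁴.
Hole 2 (subtracted): ⌀0.3, A = 0.070686 in², x = 4.8 in, Ī = 0.00039761 in⁴.
By symmetry the centroid is at mid-width, x̄ = 3.6 in.
Transfer each piece to the centroidal y-axis using Ī + A·d² with d = x − 3.6:
  plate: d = 0 in → contributes +37.325 in⁴
  hole 1: d = -1.2 in → contributes −0.10219 in⁴
  hole 2: d = 1.2 in → contributes −0.10219 in⁴
Total I = 37.12 in⁴.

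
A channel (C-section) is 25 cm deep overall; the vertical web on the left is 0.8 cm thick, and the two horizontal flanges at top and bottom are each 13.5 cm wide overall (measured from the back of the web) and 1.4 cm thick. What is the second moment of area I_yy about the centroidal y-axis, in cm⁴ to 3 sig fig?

Decompose the section into non-overlapping parts with the origin at the bottom-left of its bounding rectangle.
Web: 0.8 × 25, A = 20 cm², x = 0.4 cm, Ī = 1.0667 cm⁴.
Top flange (beyond web): 12.7 × 1.4, A = 17.78 cm², x = 7.15 cm, Ī = 238.98 cm⁴.
Bottom flange (beyond web): 12.7 × 1.4, A = 17.78 cm², x = 7.15 cm, Ī = 238.98 cm⁴.
Centroid: x̄ = ΣA·x / ΣA = 4.7202 cm.
Transfer each piece to the centroidal y-axis using Ī + A·d² with d = x − 4.7202:
  web: d = -4.3202 cm → contributes +374.35 cm⁴
  top flange (beyond web): d = 2.4298 cm → contributes +343.95 cm⁴
  bottom flange (beyond web): d = 2.4298 cm → contributes +343.95 cm⁴
Total I = 1062.2 cm⁴.

I_yy ≈ 1060 cm⁴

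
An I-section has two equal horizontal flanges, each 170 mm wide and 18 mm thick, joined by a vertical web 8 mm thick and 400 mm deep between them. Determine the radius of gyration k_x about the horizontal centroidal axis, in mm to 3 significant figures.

k_x ≈ 182 mm

Treat the section as a set of non-overlapping primitives; coordinates are from the bounding-box lower-left.
Bottom flange: 170 × 18, A = 3 060 mm², y = 9 mm, Ī = 82 620 mm⁴.
Web: 8 × 400, A = 3 200 mm², y = 218 mm, Ī = 42 666 667 mm⁴.
Top flange: 170 × 18, A = 3 060 mm², y = 427 mm, Ī = 82 620 mm⁴.
By symmetry the centroid is at mid-height, ȳ = 218 mm.
Transfer each piece to the horizontal centroidal axis using Ī + A·d² with d = y − 218:
  bottom flange: d = -209 mm → contributes +133 746 480 mm⁴
  web: d = 0 mm → contributes +42 666 667 mm⁴
  top flange: d = 209 mm → contributes +133 746 480 mm⁴
Total I = 310 159 627 mm⁴.
Radius of gyration: k = √(I/A) = √(310 159 627 / 9 320) = 182.43 mm.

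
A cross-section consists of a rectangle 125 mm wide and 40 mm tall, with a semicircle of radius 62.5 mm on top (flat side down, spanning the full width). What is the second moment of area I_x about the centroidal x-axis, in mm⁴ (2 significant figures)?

I_x ≈ 8.3 × 10⁶ mm⁴

Split into non-overlapping primitives; take the origin at the lower-left of the bounding box.
Rectangular body: 125 × 40, A = 5 000 mm², y = 20 mm, Ī = 666 667 mm⁴.
Semicircular cap: semicircle r = 62.5, A = 6 136 mm², y = 66.53 mm, Ī = 1 674 758 mm⁴.
Centroid: ȳ = ΣA·y / ΣA = 45.64 mm.
Transfer each piece to the centroidal x-axis using Ī + A·d² with d = y − 45.64:
  rectangular body: d = -25.64 mm → contributes +3 952 651 mm⁴
  semicircular cap: d = 20.89 mm → contributes +4 352 419 mm⁴
Total I = 8 305 071 mm⁴.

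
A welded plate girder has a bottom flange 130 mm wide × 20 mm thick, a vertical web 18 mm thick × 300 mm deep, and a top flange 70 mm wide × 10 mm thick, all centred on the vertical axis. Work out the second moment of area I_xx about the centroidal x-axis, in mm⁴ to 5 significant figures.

I_xx ≈ 1.1310 × 10⁸ mm⁴

Treat the section as a set of non-overlapping primitives; coordinates are from the bounding-box lower-left.
Bottom plate: 130 × 20, A = 2 600 mm², y = 10 mm, Ī = 86666.67 mm⁴.
Web plate: 18 × 300, A = 5 400 mm², y = 170 mm, Ī = 40 500 000 mm⁴.
Top plate: 70 × 10, A = 700 mm², y = 325 mm, Ī = 5833.333 mm⁴.
Centroid: ȳ = ΣA·y / ΣA = 134.6552 mm.
Transfer each piece to the centroidal x-axis using Ī + A·d² with d = y − 134.6552:
  bottom plate: d = -124.6552 mm → contributes +40 487 838 mm⁴
  web plate: d = 35.34483 mm → contributes +47 245 987 mm⁴
  top plate: d = 190.3448 mm → contributes +25 367 641 mm⁴
Total I = 113 101 466 mm⁴.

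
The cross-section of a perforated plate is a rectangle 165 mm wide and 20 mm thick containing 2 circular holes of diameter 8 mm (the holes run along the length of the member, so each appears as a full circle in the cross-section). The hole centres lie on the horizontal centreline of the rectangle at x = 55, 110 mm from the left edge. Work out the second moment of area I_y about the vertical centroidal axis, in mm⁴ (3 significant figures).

I_y ≈ 7.41 × 10⁶ mm⁴

Treat the section as a set of non-overlapping primitives; coordinates are from the bounding-box lower-left.
Plate: 165 × 20, A = 3 300 mm², x = 82.5 mm, Ī = 7 486 875 mm⁴.
Hole 1 (subtracted): ⌀8, A = 50.265 mm², x = 55 mm, Ī = 201.06 mm⁴.
Hole 2 (subtracted): ⌀8, A = 50.265 mm², x = 110 mm, Ī = 201.06 mm⁴.
By symmetry the centroid is at mid-width, x̄ = 82.5 mm.
Transfer each piece to the vertical centroidal axis using Ī + A·d² with d = x − 82.5:
  plate: d = 0 mm → contributes +7 486 875 mm⁴
  hole 1: d = -27.5 mm → contributes −38 214 mm⁴
  hole 2: d = 27.5 mm → contributes −38 214 mm⁴
Total I = 7 410 446 mm⁴.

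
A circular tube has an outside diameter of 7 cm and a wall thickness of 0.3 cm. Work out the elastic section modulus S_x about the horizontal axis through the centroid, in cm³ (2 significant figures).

S_x ≈ 10 cm³

Decompose the section into non-overlapping parts with the origin at the bottom-left of its bounding rectangle.
Outer circle: ⌀7, A = 38.48 cm², y = 3.5 cm, Ī = 117.9 cm⁴.
Bore (subtracted): ⌀6.4, A = 32.17 cm², y = 3.5 cm, Ī = 82.35 cm⁴.
By symmetry the centroid is at mid-height, ȳ = 3.5 cm.
All pieces are centred on the horizontal axis through the centroid, so I = ΣĪ (holes subtracted) = 35.5 cm⁴.
Extreme fibre distance c = 3.5 cm; S = I/c = 10.14 cm³.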